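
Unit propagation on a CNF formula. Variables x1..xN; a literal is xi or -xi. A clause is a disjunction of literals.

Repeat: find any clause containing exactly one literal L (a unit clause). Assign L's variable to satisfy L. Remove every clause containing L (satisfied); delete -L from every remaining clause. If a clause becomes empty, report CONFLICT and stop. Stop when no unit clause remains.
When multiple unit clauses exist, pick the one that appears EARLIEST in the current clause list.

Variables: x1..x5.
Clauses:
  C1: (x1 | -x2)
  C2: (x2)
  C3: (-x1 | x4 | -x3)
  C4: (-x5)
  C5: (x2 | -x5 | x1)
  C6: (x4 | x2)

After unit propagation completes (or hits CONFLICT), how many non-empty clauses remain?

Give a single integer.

Answer: 1

Derivation:
unit clause [2] forces x2=T; simplify:
  drop -2 from [1, -2] -> [1]
  satisfied 3 clause(s); 3 remain; assigned so far: [2]
unit clause [1] forces x1=T; simplify:
  drop -1 from [-1, 4, -3] -> [4, -3]
  satisfied 1 clause(s); 2 remain; assigned so far: [1, 2]
unit clause [-5] forces x5=F; simplify:
  satisfied 1 clause(s); 1 remain; assigned so far: [1, 2, 5]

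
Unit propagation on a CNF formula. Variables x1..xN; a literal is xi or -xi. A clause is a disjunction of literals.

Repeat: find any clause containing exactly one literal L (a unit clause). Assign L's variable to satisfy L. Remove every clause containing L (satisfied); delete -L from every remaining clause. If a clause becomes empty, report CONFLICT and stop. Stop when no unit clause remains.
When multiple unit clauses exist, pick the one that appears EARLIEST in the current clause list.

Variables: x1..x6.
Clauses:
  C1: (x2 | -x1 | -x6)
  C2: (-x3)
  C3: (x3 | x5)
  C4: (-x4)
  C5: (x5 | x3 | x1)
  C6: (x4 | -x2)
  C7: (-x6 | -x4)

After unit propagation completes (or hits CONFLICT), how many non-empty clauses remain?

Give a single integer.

Answer: 1

Derivation:
unit clause [-3] forces x3=F; simplify:
  drop 3 from [3, 5] -> [5]
  drop 3 from [5, 3, 1] -> [5, 1]
  satisfied 1 clause(s); 6 remain; assigned so far: [3]
unit clause [5] forces x5=T; simplify:
  satisfied 2 clause(s); 4 remain; assigned so far: [3, 5]
unit clause [-4] forces x4=F; simplify:
  drop 4 from [4, -2] -> [-2]
  satisfied 2 clause(s); 2 remain; assigned so far: [3, 4, 5]
unit clause [-2] forces x2=F; simplify:
  drop 2 from [2, -1, -6] -> [-1, -6]
  satisfied 1 clause(s); 1 remain; assigned so far: [2, 3, 4, 5]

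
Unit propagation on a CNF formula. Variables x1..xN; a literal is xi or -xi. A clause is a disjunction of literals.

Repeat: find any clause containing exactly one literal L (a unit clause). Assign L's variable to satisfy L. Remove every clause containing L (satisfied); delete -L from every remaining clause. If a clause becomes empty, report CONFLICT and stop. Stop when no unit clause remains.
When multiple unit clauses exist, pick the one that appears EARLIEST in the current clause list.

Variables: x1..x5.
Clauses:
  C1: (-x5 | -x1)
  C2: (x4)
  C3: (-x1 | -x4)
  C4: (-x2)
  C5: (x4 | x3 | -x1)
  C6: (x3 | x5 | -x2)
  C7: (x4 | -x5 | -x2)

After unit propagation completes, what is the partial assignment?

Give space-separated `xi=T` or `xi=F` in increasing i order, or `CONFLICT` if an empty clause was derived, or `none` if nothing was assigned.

Answer: x1=F x2=F x4=T

Derivation:
unit clause [4] forces x4=T; simplify:
  drop -4 from [-1, -4] -> [-1]
  satisfied 3 clause(s); 4 remain; assigned so far: [4]
unit clause [-1] forces x1=F; simplify:
  satisfied 2 clause(s); 2 remain; assigned so far: [1, 4]
unit clause [-2] forces x2=F; simplify:
  satisfied 2 clause(s); 0 remain; assigned so far: [1, 2, 4]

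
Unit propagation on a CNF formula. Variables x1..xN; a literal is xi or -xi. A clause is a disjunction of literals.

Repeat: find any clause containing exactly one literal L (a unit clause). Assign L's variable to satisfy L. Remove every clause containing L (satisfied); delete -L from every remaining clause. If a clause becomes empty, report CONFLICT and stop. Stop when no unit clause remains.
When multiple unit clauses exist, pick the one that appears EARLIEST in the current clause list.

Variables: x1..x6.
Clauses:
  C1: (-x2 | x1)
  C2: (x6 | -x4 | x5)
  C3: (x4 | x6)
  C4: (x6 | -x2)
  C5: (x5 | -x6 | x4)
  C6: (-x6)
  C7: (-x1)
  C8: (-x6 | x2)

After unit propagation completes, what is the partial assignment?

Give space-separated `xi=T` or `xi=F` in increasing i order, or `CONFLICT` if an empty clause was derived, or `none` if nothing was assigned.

Answer: x1=F x2=F x4=T x5=T x6=F

Derivation:
unit clause [-6] forces x6=F; simplify:
  drop 6 from [6, -4, 5] -> [-4, 5]
  drop 6 from [4, 6] -> [4]
  drop 6 from [6, -2] -> [-2]
  satisfied 3 clause(s); 5 remain; assigned so far: [6]
unit clause [4] forces x4=T; simplify:
  drop -4 from [-4, 5] -> [5]
  satisfied 1 clause(s); 4 remain; assigned so far: [4, 6]
unit clause [5] forces x5=T; simplify:
  satisfied 1 clause(s); 3 remain; assigned so far: [4, 5, 6]
unit clause [-2] forces x2=F; simplify:
  satisfied 2 clause(s); 1 remain; assigned so far: [2, 4, 5, 6]
unit clause [-1] forces x1=F; simplify:
  satisfied 1 clause(s); 0 remain; assigned so far: [1, 2, 4, 5, 6]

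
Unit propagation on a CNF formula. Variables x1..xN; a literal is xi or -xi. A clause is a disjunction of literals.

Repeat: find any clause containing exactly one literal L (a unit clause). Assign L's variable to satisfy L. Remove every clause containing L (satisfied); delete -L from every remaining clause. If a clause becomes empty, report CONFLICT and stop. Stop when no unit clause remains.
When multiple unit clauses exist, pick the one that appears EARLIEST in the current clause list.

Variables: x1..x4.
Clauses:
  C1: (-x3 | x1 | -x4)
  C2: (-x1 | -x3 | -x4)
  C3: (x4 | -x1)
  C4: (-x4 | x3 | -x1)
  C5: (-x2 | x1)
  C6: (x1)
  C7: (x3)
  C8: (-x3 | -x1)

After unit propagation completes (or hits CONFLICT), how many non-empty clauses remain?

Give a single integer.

unit clause [1] forces x1=T; simplify:
  drop -1 from [-1, -3, -4] -> [-3, -4]
  drop -1 from [4, -1] -> [4]
  drop -1 from [-4, 3, -1] -> [-4, 3]
  drop -1 from [-3, -1] -> [-3]
  satisfied 3 clause(s); 5 remain; assigned so far: [1]
unit clause [4] forces x4=T; simplify:
  drop -4 from [-3, -4] -> [-3]
  drop -4 from [-4, 3] -> [3]
  satisfied 1 clause(s); 4 remain; assigned so far: [1, 4]
unit clause [-3] forces x3=F; simplify:
  drop 3 from [3] -> [] (empty!)
  drop 3 from [3] -> [] (empty!)
  satisfied 2 clause(s); 2 remain; assigned so far: [1, 3, 4]
CONFLICT (empty clause)

Answer: 0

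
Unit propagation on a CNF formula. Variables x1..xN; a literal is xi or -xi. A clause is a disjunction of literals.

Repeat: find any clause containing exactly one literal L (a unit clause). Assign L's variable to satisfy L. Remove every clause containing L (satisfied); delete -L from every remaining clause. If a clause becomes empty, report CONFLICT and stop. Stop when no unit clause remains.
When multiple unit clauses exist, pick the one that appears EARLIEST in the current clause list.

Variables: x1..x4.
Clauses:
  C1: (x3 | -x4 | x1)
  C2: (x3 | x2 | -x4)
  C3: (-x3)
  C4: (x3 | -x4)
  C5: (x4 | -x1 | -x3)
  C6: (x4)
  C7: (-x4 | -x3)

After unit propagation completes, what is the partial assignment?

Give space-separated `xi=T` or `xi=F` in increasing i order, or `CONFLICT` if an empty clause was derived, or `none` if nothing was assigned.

unit clause [-3] forces x3=F; simplify:
  drop 3 from [3, -4, 1] -> [-4, 1]
  drop 3 from [3, 2, -4] -> [2, -4]
  drop 3 from [3, -4] -> [-4]
  satisfied 3 clause(s); 4 remain; assigned so far: [3]
unit clause [-4] forces x4=F; simplify:
  drop 4 from [4] -> [] (empty!)
  satisfied 3 clause(s); 1 remain; assigned so far: [3, 4]
CONFLICT (empty clause)

Answer: CONFLICT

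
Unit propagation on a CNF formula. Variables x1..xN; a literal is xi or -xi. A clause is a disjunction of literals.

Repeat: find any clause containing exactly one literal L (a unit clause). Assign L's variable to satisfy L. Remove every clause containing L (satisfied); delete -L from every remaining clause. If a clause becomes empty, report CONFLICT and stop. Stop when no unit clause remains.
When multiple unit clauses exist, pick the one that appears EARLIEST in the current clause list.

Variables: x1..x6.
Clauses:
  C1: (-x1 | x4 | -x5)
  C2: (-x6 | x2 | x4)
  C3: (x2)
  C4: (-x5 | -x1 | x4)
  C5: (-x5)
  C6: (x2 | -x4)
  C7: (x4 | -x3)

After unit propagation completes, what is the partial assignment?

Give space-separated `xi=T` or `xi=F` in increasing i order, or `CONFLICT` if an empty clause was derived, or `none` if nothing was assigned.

unit clause [2] forces x2=T; simplify:
  satisfied 3 clause(s); 4 remain; assigned so far: [2]
unit clause [-5] forces x5=F; simplify:
  satisfied 3 clause(s); 1 remain; assigned so far: [2, 5]

Answer: x2=T x5=F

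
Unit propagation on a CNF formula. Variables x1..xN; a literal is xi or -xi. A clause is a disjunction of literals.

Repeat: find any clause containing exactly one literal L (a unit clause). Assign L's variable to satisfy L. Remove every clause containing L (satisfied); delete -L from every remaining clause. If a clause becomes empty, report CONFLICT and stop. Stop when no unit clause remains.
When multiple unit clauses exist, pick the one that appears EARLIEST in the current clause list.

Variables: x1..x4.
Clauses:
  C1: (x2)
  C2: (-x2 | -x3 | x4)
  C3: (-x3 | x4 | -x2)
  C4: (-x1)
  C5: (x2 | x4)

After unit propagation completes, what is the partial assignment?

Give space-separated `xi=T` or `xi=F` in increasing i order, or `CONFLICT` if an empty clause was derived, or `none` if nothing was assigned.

unit clause [2] forces x2=T; simplify:
  drop -2 from [-2, -3, 4] -> [-3, 4]
  drop -2 from [-3, 4, -2] -> [-3, 4]
  satisfied 2 clause(s); 3 remain; assigned so far: [2]
unit clause [-1] forces x1=F; simplify:
  satisfied 1 clause(s); 2 remain; assigned so far: [1, 2]

Answer: x1=F x2=T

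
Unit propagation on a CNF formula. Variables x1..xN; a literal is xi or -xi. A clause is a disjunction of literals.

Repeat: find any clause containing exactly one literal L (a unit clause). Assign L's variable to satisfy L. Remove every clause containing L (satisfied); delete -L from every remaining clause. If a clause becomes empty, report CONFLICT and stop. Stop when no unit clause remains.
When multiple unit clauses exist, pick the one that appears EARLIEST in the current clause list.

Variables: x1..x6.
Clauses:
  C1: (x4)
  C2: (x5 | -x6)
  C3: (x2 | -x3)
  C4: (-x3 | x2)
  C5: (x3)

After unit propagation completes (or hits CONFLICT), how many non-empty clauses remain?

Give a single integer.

Answer: 1

Derivation:
unit clause [4] forces x4=T; simplify:
  satisfied 1 clause(s); 4 remain; assigned so far: [4]
unit clause [3] forces x3=T; simplify:
  drop -3 from [2, -3] -> [2]
  drop -3 from [-3, 2] -> [2]
  satisfied 1 clause(s); 3 remain; assigned so far: [3, 4]
unit clause [2] forces x2=T; simplify:
  satisfied 2 clause(s); 1 remain; assigned so far: [2, 3, 4]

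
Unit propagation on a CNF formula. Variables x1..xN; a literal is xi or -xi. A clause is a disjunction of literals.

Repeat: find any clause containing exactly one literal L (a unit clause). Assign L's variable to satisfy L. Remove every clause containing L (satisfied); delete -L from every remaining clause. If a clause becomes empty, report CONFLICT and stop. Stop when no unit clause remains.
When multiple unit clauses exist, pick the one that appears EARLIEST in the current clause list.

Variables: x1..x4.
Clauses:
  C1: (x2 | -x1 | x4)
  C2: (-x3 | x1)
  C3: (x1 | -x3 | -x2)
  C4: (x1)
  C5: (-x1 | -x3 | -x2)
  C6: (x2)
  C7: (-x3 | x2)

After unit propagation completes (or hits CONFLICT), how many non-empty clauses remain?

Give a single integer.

unit clause [1] forces x1=T; simplify:
  drop -1 from [2, -1, 4] -> [2, 4]
  drop -1 from [-1, -3, -2] -> [-3, -2]
  satisfied 3 clause(s); 4 remain; assigned so far: [1]
unit clause [2] forces x2=T; simplify:
  drop -2 from [-3, -2] -> [-3]
  satisfied 3 clause(s); 1 remain; assigned so far: [1, 2]
unit clause [-3] forces x3=F; simplify:
  satisfied 1 clause(s); 0 remain; assigned so far: [1, 2, 3]

Answer: 0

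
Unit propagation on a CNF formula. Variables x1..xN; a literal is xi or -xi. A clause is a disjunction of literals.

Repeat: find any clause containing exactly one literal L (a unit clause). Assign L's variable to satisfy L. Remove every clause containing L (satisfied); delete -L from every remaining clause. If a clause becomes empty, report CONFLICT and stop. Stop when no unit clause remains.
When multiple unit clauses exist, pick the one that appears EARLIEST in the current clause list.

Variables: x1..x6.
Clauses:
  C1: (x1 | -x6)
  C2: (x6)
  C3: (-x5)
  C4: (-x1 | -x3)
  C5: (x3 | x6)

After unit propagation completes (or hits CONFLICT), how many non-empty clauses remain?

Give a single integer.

unit clause [6] forces x6=T; simplify:
  drop -6 from [1, -6] -> [1]
  satisfied 2 clause(s); 3 remain; assigned so far: [6]
unit clause [1] forces x1=T; simplify:
  drop -1 from [-1, -3] -> [-3]
  satisfied 1 clause(s); 2 remain; assigned so far: [1, 6]
unit clause [-5] forces x5=F; simplify:
  satisfied 1 clause(s); 1 remain; assigned so far: [1, 5, 6]
unit clause [-3] forces x3=F; simplify:
  satisfied 1 clause(s); 0 remain; assigned so far: [1, 3, 5, 6]

Answer: 0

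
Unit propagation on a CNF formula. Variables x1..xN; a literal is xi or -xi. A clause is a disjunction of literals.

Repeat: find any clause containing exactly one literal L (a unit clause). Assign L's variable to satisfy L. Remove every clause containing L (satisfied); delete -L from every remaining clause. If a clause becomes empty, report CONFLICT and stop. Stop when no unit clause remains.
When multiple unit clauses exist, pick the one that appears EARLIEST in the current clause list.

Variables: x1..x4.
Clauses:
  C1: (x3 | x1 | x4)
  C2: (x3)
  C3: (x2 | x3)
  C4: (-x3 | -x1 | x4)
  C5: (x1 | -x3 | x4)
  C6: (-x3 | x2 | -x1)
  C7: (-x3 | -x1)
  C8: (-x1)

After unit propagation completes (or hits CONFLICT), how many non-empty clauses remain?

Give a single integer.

Answer: 0

Derivation:
unit clause [3] forces x3=T; simplify:
  drop -3 from [-3, -1, 4] -> [-1, 4]
  drop -3 from [1, -3, 4] -> [1, 4]
  drop -3 from [-3, 2, -1] -> [2, -1]
  drop -3 from [-3, -1] -> [-1]
  satisfied 3 clause(s); 5 remain; assigned so far: [3]
unit clause [-1] forces x1=F; simplify:
  drop 1 from [1, 4] -> [4]
  satisfied 4 clause(s); 1 remain; assigned so far: [1, 3]
unit clause [4] forces x4=T; simplify:
  satisfied 1 clause(s); 0 remain; assigned so far: [1, 3, 4]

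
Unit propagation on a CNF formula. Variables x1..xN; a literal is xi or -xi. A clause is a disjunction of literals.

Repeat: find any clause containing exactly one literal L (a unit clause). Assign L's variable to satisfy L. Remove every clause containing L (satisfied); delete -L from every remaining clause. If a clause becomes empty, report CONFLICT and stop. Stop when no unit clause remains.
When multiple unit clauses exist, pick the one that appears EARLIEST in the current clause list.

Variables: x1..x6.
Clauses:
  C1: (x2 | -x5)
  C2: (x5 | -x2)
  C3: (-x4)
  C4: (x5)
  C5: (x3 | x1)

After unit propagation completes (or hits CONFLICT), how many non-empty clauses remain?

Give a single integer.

unit clause [-4] forces x4=F; simplify:
  satisfied 1 clause(s); 4 remain; assigned so far: [4]
unit clause [5] forces x5=T; simplify:
  drop -5 from [2, -5] -> [2]
  satisfied 2 clause(s); 2 remain; assigned so far: [4, 5]
unit clause [2] forces x2=T; simplify:
  satisfied 1 clause(s); 1 remain; assigned so far: [2, 4, 5]

Answer: 1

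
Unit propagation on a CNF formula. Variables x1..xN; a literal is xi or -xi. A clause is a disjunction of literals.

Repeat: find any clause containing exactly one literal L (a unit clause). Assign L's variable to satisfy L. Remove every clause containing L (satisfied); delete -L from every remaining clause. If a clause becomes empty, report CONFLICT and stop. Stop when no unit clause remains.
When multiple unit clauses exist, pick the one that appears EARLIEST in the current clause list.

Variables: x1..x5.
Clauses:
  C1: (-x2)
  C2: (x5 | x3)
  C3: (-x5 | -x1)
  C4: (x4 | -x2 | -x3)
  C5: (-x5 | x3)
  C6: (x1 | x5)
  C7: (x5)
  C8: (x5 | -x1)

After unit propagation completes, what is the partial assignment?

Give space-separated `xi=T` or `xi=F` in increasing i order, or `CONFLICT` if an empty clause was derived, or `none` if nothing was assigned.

unit clause [-2] forces x2=F; simplify:
  satisfied 2 clause(s); 6 remain; assigned so far: [2]
unit clause [5] forces x5=T; simplify:
  drop -5 from [-5, -1] -> [-1]
  drop -5 from [-5, 3] -> [3]
  satisfied 4 clause(s); 2 remain; assigned so far: [2, 5]
unit clause [-1] forces x1=F; simplify:
  satisfied 1 clause(s); 1 remain; assigned so far: [1, 2, 5]
unit clause [3] forces x3=T; simplify:
  satisfied 1 clause(s); 0 remain; assigned so far: [1, 2, 3, 5]

Answer: x1=F x2=F x3=T x5=T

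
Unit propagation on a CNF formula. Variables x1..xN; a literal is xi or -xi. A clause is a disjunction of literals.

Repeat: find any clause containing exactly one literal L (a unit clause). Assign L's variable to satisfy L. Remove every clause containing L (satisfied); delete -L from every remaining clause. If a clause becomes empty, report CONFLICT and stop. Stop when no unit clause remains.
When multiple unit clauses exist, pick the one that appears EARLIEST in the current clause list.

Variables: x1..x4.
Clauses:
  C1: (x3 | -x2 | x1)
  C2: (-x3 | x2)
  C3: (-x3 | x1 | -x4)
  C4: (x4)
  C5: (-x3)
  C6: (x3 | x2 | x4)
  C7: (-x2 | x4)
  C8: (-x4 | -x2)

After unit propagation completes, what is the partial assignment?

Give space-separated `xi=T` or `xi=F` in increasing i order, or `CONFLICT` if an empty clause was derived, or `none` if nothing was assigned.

Answer: x2=F x3=F x4=T

Derivation:
unit clause [4] forces x4=T; simplify:
  drop -4 from [-3, 1, -4] -> [-3, 1]
  drop -4 from [-4, -2] -> [-2]
  satisfied 3 clause(s); 5 remain; assigned so far: [4]
unit clause [-3] forces x3=F; simplify:
  drop 3 from [3, -2, 1] -> [-2, 1]
  satisfied 3 clause(s); 2 remain; assigned so far: [3, 4]
unit clause [-2] forces x2=F; simplify:
  satisfied 2 clause(s); 0 remain; assigned so far: [2, 3, 4]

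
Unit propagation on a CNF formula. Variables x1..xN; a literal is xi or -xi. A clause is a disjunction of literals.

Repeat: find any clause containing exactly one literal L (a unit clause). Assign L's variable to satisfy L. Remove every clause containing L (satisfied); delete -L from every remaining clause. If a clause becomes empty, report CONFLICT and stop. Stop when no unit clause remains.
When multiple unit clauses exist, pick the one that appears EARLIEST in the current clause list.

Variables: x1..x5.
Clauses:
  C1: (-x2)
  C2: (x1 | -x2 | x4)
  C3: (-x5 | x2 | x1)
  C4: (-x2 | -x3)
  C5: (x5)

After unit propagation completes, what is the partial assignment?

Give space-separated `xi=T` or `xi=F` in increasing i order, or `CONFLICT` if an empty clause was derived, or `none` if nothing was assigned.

unit clause [-2] forces x2=F; simplify:
  drop 2 from [-5, 2, 1] -> [-5, 1]
  satisfied 3 clause(s); 2 remain; assigned so far: [2]
unit clause [5] forces x5=T; simplify:
  drop -5 from [-5, 1] -> [1]
  satisfied 1 clause(s); 1 remain; assigned so far: [2, 5]
unit clause [1] forces x1=T; simplify:
  satisfied 1 clause(s); 0 remain; assigned so far: [1, 2, 5]

Answer: x1=T x2=F x5=T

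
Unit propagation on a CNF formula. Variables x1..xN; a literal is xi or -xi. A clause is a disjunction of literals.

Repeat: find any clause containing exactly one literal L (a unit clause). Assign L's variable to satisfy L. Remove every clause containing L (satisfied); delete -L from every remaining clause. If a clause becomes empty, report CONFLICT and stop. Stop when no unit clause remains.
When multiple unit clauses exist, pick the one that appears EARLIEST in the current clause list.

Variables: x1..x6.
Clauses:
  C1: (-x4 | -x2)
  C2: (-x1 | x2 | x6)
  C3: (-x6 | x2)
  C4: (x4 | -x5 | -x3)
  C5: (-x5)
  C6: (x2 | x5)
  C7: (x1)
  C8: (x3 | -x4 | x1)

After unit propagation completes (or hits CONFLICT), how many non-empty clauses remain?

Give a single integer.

Answer: 0

Derivation:
unit clause [-5] forces x5=F; simplify:
  drop 5 from [2, 5] -> [2]
  satisfied 2 clause(s); 6 remain; assigned so far: [5]
unit clause [2] forces x2=T; simplify:
  drop -2 from [-4, -2] -> [-4]
  satisfied 3 clause(s); 3 remain; assigned so far: [2, 5]
unit clause [-4] forces x4=F; simplify:
  satisfied 2 clause(s); 1 remain; assigned so far: [2, 4, 5]
unit clause [1] forces x1=T; simplify:
  satisfied 1 clause(s); 0 remain; assigned so far: [1, 2, 4, 5]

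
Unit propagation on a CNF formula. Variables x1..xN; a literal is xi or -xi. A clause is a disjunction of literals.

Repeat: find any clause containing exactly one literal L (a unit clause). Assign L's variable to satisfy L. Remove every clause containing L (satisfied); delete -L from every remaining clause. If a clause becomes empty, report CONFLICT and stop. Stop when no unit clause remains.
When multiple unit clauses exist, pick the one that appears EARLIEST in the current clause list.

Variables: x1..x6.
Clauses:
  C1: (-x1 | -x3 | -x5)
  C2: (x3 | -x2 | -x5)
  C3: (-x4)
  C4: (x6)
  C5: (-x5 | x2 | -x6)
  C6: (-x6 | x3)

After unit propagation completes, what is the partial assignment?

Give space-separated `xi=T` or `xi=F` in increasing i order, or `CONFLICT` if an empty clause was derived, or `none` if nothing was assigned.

Answer: x3=T x4=F x6=T

Derivation:
unit clause [-4] forces x4=F; simplify:
  satisfied 1 clause(s); 5 remain; assigned so far: [4]
unit clause [6] forces x6=T; simplify:
  drop -6 from [-5, 2, -6] -> [-5, 2]
  drop -6 from [-6, 3] -> [3]
  satisfied 1 clause(s); 4 remain; assigned so far: [4, 6]
unit clause [3] forces x3=T; simplify:
  drop -3 from [-1, -3, -5] -> [-1, -5]
  satisfied 2 clause(s); 2 remain; assigned so far: [3, 4, 6]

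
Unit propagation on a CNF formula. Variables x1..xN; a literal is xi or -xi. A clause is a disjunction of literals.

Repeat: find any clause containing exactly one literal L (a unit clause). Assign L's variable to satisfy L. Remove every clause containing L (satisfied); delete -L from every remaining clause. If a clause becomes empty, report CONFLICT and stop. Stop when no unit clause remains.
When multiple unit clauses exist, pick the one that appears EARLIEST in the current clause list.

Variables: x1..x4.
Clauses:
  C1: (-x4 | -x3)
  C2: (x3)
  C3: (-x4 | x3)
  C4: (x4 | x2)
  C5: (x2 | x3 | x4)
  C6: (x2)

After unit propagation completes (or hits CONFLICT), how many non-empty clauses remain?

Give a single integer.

Answer: 0

Derivation:
unit clause [3] forces x3=T; simplify:
  drop -3 from [-4, -3] -> [-4]
  satisfied 3 clause(s); 3 remain; assigned so far: [3]
unit clause [-4] forces x4=F; simplify:
  drop 4 from [4, 2] -> [2]
  satisfied 1 clause(s); 2 remain; assigned so far: [3, 4]
unit clause [2] forces x2=T; simplify:
  satisfied 2 clause(s); 0 remain; assigned so far: [2, 3, 4]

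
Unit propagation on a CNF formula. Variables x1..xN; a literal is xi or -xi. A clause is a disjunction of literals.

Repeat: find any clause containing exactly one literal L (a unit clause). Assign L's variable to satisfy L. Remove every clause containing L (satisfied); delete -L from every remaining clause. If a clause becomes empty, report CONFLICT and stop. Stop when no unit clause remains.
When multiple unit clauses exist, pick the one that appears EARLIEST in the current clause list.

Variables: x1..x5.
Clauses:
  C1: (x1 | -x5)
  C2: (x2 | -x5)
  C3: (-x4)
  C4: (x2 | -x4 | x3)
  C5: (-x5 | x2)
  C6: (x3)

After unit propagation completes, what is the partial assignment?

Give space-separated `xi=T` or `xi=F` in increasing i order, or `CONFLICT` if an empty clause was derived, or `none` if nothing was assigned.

Answer: x3=T x4=F

Derivation:
unit clause [-4] forces x4=F; simplify:
  satisfied 2 clause(s); 4 remain; assigned so far: [4]
unit clause [3] forces x3=T; simplify:
  satisfied 1 clause(s); 3 remain; assigned so far: [3, 4]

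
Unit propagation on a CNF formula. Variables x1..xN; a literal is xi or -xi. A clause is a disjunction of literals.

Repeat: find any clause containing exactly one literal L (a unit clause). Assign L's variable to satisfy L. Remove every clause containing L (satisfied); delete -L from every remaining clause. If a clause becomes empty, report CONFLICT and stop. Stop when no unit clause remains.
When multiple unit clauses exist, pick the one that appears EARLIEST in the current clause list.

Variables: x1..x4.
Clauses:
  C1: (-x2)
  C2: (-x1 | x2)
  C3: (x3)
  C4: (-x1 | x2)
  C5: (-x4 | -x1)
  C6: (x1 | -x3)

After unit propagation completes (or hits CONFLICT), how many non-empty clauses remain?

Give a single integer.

unit clause [-2] forces x2=F; simplify:
  drop 2 from [-1, 2] -> [-1]
  drop 2 from [-1, 2] -> [-1]
  satisfied 1 clause(s); 5 remain; assigned so far: [2]
unit clause [-1] forces x1=F; simplify:
  drop 1 from [1, -3] -> [-3]
  satisfied 3 clause(s); 2 remain; assigned so far: [1, 2]
unit clause [3] forces x3=T; simplify:
  drop -3 from [-3] -> [] (empty!)
  satisfied 1 clause(s); 1 remain; assigned so far: [1, 2, 3]
CONFLICT (empty clause)

Answer: 0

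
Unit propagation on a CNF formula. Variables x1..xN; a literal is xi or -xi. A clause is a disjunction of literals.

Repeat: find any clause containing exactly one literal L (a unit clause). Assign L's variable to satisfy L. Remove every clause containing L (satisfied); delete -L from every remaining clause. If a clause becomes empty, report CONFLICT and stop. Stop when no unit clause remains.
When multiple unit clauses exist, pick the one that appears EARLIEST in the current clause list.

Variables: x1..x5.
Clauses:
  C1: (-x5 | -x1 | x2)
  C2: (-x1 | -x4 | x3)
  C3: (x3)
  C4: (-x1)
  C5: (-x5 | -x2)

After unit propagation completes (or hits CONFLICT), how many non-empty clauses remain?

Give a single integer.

unit clause [3] forces x3=T; simplify:
  satisfied 2 clause(s); 3 remain; assigned so far: [3]
unit clause [-1] forces x1=F; simplify:
  satisfied 2 clause(s); 1 remain; assigned so far: [1, 3]

Answer: 1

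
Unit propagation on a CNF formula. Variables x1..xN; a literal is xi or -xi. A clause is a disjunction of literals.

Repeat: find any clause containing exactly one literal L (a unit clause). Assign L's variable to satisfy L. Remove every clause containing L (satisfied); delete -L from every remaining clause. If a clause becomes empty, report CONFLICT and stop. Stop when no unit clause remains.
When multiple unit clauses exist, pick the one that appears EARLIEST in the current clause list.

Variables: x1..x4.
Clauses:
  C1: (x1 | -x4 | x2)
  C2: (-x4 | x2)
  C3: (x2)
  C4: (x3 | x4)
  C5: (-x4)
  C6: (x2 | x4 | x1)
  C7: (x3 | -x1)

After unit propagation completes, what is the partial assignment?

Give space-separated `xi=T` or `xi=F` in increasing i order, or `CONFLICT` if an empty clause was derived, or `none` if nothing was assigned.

Answer: x2=T x3=T x4=F

Derivation:
unit clause [2] forces x2=T; simplify:
  satisfied 4 clause(s); 3 remain; assigned so far: [2]
unit clause [-4] forces x4=F; simplify:
  drop 4 from [3, 4] -> [3]
  satisfied 1 clause(s); 2 remain; assigned so far: [2, 4]
unit clause [3] forces x3=T; simplify:
  satisfied 2 clause(s); 0 remain; assigned so far: [2, 3, 4]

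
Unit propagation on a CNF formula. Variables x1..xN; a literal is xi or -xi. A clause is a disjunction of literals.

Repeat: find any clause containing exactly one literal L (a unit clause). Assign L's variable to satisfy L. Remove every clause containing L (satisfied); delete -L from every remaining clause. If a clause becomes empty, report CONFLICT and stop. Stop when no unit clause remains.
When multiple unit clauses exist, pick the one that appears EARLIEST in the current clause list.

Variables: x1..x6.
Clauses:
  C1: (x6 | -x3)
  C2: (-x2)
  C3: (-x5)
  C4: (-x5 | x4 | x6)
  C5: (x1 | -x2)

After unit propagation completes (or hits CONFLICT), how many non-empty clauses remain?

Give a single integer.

Answer: 1

Derivation:
unit clause [-2] forces x2=F; simplify:
  satisfied 2 clause(s); 3 remain; assigned so far: [2]
unit clause [-5] forces x5=F; simplify:
  satisfied 2 clause(s); 1 remain; assigned so far: [2, 5]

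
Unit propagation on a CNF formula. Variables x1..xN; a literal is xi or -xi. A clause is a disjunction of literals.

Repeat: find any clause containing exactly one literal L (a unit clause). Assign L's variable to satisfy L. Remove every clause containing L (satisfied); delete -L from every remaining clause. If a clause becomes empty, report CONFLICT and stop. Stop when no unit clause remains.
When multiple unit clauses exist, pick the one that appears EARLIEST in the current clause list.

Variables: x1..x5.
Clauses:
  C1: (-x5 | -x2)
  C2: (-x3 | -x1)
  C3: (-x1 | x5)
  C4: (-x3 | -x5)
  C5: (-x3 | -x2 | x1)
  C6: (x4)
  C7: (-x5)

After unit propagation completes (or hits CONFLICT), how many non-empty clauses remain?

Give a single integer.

Answer: 1

Derivation:
unit clause [4] forces x4=T; simplify:
  satisfied 1 clause(s); 6 remain; assigned so far: [4]
unit clause [-5] forces x5=F; simplify:
  drop 5 from [-1, 5] -> [-1]
  satisfied 3 clause(s); 3 remain; assigned so far: [4, 5]
unit clause [-1] forces x1=F; simplify:
  drop 1 from [-3, -2, 1] -> [-3, -2]
  satisfied 2 clause(s); 1 remain; assigned so far: [1, 4, 5]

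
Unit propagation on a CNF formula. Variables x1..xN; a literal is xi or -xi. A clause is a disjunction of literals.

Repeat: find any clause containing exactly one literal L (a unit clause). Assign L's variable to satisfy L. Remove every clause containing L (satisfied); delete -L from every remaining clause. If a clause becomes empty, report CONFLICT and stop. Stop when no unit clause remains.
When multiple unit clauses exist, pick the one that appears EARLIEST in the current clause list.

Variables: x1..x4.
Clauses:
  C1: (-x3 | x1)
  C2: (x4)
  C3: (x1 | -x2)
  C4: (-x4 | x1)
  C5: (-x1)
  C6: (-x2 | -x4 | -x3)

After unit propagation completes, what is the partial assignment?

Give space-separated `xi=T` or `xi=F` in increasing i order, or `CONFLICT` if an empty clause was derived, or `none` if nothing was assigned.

unit clause [4] forces x4=T; simplify:
  drop -4 from [-4, 1] -> [1]
  drop -4 from [-2, -4, -3] -> [-2, -3]
  satisfied 1 clause(s); 5 remain; assigned so far: [4]
unit clause [1] forces x1=T; simplify:
  drop -1 from [-1] -> [] (empty!)
  satisfied 3 clause(s); 2 remain; assigned so far: [1, 4]
CONFLICT (empty clause)

Answer: CONFLICT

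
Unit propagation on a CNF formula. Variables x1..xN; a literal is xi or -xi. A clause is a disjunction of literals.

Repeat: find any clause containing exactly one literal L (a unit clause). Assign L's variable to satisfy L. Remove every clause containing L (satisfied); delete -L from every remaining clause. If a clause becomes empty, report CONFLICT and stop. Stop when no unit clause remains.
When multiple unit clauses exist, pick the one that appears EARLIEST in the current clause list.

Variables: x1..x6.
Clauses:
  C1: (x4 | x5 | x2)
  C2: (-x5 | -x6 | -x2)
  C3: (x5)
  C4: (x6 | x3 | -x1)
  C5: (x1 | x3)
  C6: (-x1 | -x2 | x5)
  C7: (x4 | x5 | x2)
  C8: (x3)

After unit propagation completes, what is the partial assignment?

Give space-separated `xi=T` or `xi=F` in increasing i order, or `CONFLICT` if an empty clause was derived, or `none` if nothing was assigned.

unit clause [5] forces x5=T; simplify:
  drop -5 from [-5, -6, -2] -> [-6, -2]
  satisfied 4 clause(s); 4 remain; assigned so far: [5]
unit clause [3] forces x3=T; simplify:
  satisfied 3 clause(s); 1 remain; assigned so far: [3, 5]

Answer: x3=T x5=T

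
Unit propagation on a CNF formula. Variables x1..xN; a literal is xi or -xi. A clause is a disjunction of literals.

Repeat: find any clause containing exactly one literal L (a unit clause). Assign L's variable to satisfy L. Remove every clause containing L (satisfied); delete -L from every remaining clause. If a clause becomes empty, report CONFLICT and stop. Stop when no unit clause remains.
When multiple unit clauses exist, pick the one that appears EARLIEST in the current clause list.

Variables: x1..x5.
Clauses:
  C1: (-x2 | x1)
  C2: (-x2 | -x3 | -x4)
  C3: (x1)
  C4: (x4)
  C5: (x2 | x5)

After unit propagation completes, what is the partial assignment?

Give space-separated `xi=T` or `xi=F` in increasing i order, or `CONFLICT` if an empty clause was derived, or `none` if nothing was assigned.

Answer: x1=T x4=T

Derivation:
unit clause [1] forces x1=T; simplify:
  satisfied 2 clause(s); 3 remain; assigned so far: [1]
unit clause [4] forces x4=T; simplify:
  drop -4 from [-2, -3, -4] -> [-2, -3]
  satisfied 1 clause(s); 2 remain; assigned so far: [1, 4]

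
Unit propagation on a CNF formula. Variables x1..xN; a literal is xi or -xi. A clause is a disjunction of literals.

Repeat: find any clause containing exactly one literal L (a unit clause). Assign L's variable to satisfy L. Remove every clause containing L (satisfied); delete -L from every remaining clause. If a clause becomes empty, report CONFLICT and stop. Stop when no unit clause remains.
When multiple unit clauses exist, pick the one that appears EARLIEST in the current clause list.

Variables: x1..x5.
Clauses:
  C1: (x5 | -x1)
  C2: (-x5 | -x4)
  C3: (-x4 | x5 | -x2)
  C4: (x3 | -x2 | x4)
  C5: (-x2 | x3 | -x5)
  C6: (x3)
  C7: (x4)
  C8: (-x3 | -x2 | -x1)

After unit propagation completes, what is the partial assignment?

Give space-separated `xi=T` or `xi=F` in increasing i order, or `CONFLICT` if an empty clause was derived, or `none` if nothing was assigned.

Answer: x1=F x2=F x3=T x4=T x5=F

Derivation:
unit clause [3] forces x3=T; simplify:
  drop -3 from [-3, -2, -1] -> [-2, -1]
  satisfied 3 clause(s); 5 remain; assigned so far: [3]
unit clause [4] forces x4=T; simplify:
  drop -4 from [-5, -4] -> [-5]
  drop -4 from [-4, 5, -2] -> [5, -2]
  satisfied 1 clause(s); 4 remain; assigned so far: [3, 4]
unit clause [-5] forces x5=F; simplify:
  drop 5 from [5, -1] -> [-1]
  drop 5 from [5, -2] -> [-2]
  satisfied 1 clause(s); 3 remain; assigned so far: [3, 4, 5]
unit clause [-1] forces x1=F; simplify:
  satisfied 2 clause(s); 1 remain; assigned so far: [1, 3, 4, 5]
unit clause [-2] forces x2=F; simplify:
  satisfied 1 clause(s); 0 remain; assigned so far: [1, 2, 3, 4, 5]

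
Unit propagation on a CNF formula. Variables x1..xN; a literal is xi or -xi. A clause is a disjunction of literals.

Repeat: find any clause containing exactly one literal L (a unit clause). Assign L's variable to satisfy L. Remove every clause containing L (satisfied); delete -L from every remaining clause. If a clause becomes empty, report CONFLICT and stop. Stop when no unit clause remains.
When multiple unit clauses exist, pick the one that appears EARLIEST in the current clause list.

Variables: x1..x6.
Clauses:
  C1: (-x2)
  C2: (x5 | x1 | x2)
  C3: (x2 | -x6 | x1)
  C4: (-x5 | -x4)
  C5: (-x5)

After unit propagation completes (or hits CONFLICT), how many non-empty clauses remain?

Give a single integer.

Answer: 0

Derivation:
unit clause [-2] forces x2=F; simplify:
  drop 2 from [5, 1, 2] -> [5, 1]
  drop 2 from [2, -6, 1] -> [-6, 1]
  satisfied 1 clause(s); 4 remain; assigned so far: [2]
unit clause [-5] forces x5=F; simplify:
  drop 5 from [5, 1] -> [1]
  satisfied 2 clause(s); 2 remain; assigned so far: [2, 5]
unit clause [1] forces x1=T; simplify:
  satisfied 2 clause(s); 0 remain; assigned so far: [1, 2, 5]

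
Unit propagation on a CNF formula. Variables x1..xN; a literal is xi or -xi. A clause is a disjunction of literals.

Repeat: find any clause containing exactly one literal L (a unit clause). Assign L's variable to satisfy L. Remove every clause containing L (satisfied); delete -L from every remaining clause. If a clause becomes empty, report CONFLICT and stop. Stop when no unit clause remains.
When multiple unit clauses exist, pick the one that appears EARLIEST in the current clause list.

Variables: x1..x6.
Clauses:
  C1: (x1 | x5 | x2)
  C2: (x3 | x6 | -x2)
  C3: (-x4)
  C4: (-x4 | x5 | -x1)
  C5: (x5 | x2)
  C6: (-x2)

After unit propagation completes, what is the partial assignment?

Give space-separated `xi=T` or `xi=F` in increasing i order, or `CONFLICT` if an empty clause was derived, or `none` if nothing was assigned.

Answer: x2=F x4=F x5=T

Derivation:
unit clause [-4] forces x4=F; simplify:
  satisfied 2 clause(s); 4 remain; assigned so far: [4]
unit clause [-2] forces x2=F; simplify:
  drop 2 from [1, 5, 2] -> [1, 5]
  drop 2 from [5, 2] -> [5]
  satisfied 2 clause(s); 2 remain; assigned so far: [2, 4]
unit clause [5] forces x5=T; simplify:
  satisfied 2 clause(s); 0 remain; assigned so far: [2, 4, 5]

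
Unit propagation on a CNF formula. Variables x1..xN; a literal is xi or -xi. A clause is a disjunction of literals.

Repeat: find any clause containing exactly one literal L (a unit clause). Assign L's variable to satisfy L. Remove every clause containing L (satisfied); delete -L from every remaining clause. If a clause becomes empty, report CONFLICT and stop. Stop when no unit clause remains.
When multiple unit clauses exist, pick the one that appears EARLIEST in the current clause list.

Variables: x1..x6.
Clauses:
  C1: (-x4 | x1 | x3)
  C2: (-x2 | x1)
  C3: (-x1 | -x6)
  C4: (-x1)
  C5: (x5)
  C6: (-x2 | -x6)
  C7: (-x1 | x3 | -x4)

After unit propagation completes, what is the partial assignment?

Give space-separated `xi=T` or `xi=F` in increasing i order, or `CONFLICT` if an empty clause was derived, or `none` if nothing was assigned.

Answer: x1=F x2=F x5=T

Derivation:
unit clause [-1] forces x1=F; simplify:
  drop 1 from [-4, 1, 3] -> [-4, 3]
  drop 1 from [-2, 1] -> [-2]
  satisfied 3 clause(s); 4 remain; assigned so far: [1]
unit clause [-2] forces x2=F; simplify:
  satisfied 2 clause(s); 2 remain; assigned so far: [1, 2]
unit clause [5] forces x5=T; simplify:
  satisfied 1 clause(s); 1 remain; assigned so far: [1, 2, 5]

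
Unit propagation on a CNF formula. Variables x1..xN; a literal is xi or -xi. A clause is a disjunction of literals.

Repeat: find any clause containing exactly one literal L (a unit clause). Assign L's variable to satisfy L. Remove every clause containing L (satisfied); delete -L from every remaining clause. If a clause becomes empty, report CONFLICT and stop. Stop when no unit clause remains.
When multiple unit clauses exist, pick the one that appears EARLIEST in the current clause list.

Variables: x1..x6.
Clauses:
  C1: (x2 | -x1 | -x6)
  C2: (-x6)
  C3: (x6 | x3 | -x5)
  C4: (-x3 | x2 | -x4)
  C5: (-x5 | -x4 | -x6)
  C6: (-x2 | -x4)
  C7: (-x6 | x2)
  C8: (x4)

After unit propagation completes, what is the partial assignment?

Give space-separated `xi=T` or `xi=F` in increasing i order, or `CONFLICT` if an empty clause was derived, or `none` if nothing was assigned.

Answer: x2=F x3=F x4=T x5=F x6=F

Derivation:
unit clause [-6] forces x6=F; simplify:
  drop 6 from [6, 3, -5] -> [3, -5]
  satisfied 4 clause(s); 4 remain; assigned so far: [6]
unit clause [4] forces x4=T; simplify:
  drop -4 from [-3, 2, -4] -> [-3, 2]
  drop -4 from [-2, -4] -> [-2]
  satisfied 1 clause(s); 3 remain; assigned so far: [4, 6]
unit clause [-2] forces x2=F; simplify:
  drop 2 from [-3, 2] -> [-3]
  satisfied 1 clause(s); 2 remain; assigned so far: [2, 4, 6]
unit clause [-3] forces x3=F; simplify:
  drop 3 from [3, -5] -> [-5]
  satisfied 1 clause(s); 1 remain; assigned so far: [2, 3, 4, 6]
unit clause [-5] forces x5=F; simplify:
  satisfied 1 clause(s); 0 remain; assigned so far: [2, 3, 4, 5, 6]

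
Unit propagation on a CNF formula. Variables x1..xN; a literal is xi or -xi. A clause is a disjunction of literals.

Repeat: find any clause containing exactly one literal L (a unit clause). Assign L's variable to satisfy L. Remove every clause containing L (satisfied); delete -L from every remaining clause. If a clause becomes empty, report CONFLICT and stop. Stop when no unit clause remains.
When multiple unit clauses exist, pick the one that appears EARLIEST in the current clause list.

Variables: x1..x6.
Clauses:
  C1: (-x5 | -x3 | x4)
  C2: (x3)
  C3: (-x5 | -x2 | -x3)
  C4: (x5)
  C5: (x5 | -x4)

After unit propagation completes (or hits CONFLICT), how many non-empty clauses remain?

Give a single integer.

unit clause [3] forces x3=T; simplify:
  drop -3 from [-5, -3, 4] -> [-5, 4]
  drop -3 from [-5, -2, -3] -> [-5, -2]
  satisfied 1 clause(s); 4 remain; assigned so far: [3]
unit clause [5] forces x5=T; simplify:
  drop -5 from [-5, 4] -> [4]
  drop -5 from [-5, -2] -> [-2]
  satisfied 2 clause(s); 2 remain; assigned so far: [3, 5]
unit clause [4] forces x4=T; simplify:
  satisfied 1 clause(s); 1 remain; assigned so far: [3, 4, 5]
unit clause [-2] forces x2=F; simplify:
  satisfied 1 clause(s); 0 remain; assigned so far: [2, 3, 4, 5]

Answer: 0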